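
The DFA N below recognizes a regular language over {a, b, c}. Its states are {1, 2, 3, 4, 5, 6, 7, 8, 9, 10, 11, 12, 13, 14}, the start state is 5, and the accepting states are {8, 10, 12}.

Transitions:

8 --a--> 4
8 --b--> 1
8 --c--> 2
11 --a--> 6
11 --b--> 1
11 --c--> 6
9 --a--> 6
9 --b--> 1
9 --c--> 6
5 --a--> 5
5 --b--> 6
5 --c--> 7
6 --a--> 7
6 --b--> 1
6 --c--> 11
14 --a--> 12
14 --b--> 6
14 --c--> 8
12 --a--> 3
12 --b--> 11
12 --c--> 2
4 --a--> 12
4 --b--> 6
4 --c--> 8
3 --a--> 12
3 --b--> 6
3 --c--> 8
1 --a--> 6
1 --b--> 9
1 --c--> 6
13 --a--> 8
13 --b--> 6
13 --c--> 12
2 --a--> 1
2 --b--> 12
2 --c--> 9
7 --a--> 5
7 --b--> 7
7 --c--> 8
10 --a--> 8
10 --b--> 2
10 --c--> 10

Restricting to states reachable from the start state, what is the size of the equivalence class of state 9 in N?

3

First remove the unreachable states {10,13,14}; 11 states remain.
Initial partition by acceptance: {8,12} | {1,2,3,4,5,6,7,9,11}.
On input a, block {1,2,3,4,5,6,7,9,11} splits into {1,2,5,6,7,9,11} and {3,4}.
On input b, block {1,2,5,6,7,9,11} splits into {1,5,6,7,9,11} and {2}.
Split {1,5,6,7,9,11} by δ(·,c) → {1,5,6,9,11} and {7}.
On input a, block {1,5,6,9,11} splits into {1,5,9,11} and {6}.
On input a, block {1,5,9,11} splits into {1,9,11} and {5}.
The partition is now stable with 7 blocks: {8,12} | {1,9,11} | {3,4} | {2} | {7} | {6} | {5}.
The equivalence class containing 9 is {1,9,11}, of size 3.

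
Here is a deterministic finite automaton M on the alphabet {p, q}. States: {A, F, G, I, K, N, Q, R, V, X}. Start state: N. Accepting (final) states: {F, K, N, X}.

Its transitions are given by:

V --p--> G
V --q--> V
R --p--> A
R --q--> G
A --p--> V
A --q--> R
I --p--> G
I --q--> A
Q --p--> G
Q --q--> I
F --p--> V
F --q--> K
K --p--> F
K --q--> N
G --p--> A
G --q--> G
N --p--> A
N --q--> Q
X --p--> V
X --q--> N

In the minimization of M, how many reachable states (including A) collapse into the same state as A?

Reachable states from the start: {A,G,I,N,Q,R,V}. Unreachable: {F,K,X} — drop them.
P0 = {N} | {A,G,I,Q,R,V}.
Stable partition: {N} | {A,G,I,Q,R,V} — 2 equivalence classes.
State A belongs to the block {A,G,I,Q,R,V}, which has 6 states.

6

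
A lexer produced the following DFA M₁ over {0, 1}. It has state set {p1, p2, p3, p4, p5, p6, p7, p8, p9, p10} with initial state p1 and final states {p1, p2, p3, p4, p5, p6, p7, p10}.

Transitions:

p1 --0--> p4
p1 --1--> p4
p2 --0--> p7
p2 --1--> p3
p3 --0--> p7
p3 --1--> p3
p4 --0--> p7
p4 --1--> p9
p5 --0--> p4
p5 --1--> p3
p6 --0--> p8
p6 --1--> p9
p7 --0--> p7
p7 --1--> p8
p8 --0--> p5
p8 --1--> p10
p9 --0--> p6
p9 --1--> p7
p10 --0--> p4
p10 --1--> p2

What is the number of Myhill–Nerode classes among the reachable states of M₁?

8

All states are reachable from the start state.
Start with accepting vs non-accepting: {p1,p2,p3,p4,p5,p6,p7,p10} | {p8,p9}.
Split {p1,p2,p3,p4,p5,p6,p7,p10} by δ(·,0) → {p1,p2,p3,p4,p5,p7,p10} and {p6}.
On input 1, block {p1,p2,p3,p4,p5,p7,p10} splits into {p1,p2,p3,p5,p10} and {p4,p7}.
Refine {p1,p2,p3,p5,p10} on symbol 1: members go to different blocks, giving {p2,p3,p5,p10} and {p1}.
Refine {p8,p9} on symbol 0: members go to different blocks, giving {p8} and {p9}.
Split {p4,p7} by δ(·,1) → {p4} and {p7}.
Split {p2,p3,p5,p10} by δ(·,0) → {p2,p3} and {p5,p10}.
Stable partition: {p2,p3} | {p8} | {p6} | {p4} | {p1} | {p9} | {p7} | {p5,p10} — 8 equivalence classes.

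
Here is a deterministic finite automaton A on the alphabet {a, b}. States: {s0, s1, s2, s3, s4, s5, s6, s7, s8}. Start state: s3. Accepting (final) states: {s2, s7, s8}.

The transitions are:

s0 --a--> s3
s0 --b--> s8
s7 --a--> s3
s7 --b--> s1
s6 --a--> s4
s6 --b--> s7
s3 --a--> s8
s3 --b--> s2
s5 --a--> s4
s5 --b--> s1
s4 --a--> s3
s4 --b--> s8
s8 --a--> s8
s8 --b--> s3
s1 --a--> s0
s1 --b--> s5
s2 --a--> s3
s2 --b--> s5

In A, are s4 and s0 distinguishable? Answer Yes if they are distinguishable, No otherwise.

Reachable states from the start: {s0,s1,s2,s3,s4,s5,s8}. Unreachable: {s6,s7} — drop them.
Initial partition by acceptance: {s2,s8} | {s0,s1,s3,s4,s5}.
Refine {s2,s8} on symbol a: members go to different blocks, giving {s2} and {s8}.
Refine {s0,s1,s3,s4,s5} on symbol a: members go to different blocks, giving {s0,s1,s4,s5} and {s3}.
Split {s0,s1,s4,s5} by δ(·,a) → {s0,s4} and {s1,s5}.
The partition is now stable with 5 blocks: {s2} | {s0,s4} | {s8} | {s3} | {s1,s5}.
s4 and s0 lie in the same block of the stable partition, so they are equivalent — no string distinguishes them.

No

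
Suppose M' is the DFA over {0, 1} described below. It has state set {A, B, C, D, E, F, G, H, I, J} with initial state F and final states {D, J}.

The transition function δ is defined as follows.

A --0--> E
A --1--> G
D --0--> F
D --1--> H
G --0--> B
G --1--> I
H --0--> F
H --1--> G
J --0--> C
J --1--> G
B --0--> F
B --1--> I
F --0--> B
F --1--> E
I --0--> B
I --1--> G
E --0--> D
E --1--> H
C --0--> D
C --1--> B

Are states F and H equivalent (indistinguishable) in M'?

First remove the unreachable states {A,C,J}; 7 states remain.
Initial partition by acceptance: {D} | {B,E,F,G,H,I}.
Split {B,E,F,G,H,I} by δ(·,0) → {B,F,G,H,I} and {E}.
Refine {B,F,G,H,I} on symbol 1: members go to different blocks, giving {B,G,H,I} and {F}.
Refine {B,G,H,I} on symbol 0: members go to different blocks, giving {B,H} and {G,I}.
The partition is now stable with 5 blocks: {D} | {B,H} | {E} | {F} | {G,I}.
F and H end up in different blocks, so they are distinguishable. For instance, the string '10' is accepted from only F.

No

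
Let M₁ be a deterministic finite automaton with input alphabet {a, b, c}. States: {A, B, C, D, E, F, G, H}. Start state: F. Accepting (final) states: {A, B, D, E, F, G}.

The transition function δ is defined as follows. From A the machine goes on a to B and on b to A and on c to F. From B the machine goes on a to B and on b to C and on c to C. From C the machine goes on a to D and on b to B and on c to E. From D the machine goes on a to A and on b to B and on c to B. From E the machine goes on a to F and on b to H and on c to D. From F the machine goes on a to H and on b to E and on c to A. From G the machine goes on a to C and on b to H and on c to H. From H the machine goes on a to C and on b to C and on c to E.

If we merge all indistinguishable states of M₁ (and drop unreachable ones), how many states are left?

7

States {G} cannot be reached from the start state, so discard them.
P0 = {A,B,D,E,F} | {C,H}.
Split {A,B,D,E,F} by δ(·,a) → {A,B,D,E} and {F}.
Refine {A,B,D,E} on symbol a: members go to different blocks, giving {A,B,D} and {E}.
Refine {A,B,D} on symbol b: members go to different blocks, giving {A,D} and {B}.
Refine {A,D} on symbol a: members go to different blocks, giving {A} and {D}.
On input a, block {C,H} splits into {C} and {H}.
No further refinement is possible. Final partition (7 blocks): {A} | {C} | {F} | {E} | {B} | {D} | {H}.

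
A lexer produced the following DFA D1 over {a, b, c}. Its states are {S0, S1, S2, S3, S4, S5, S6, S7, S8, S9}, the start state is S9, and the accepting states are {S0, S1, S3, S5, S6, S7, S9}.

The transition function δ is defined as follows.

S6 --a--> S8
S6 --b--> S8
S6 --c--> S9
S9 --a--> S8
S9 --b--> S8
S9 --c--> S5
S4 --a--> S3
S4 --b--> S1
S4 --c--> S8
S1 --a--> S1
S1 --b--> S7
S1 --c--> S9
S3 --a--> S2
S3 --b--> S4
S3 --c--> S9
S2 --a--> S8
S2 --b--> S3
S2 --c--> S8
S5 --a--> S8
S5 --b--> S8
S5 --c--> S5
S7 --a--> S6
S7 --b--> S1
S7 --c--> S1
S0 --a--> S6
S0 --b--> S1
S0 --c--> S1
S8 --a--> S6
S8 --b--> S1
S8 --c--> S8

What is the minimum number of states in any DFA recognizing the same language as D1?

First remove the unreachable states {S0,S2,S3,S4}; 6 states remain.
Start with accepting vs non-accepting: {S1,S5,S6,S7,S9} | {S8}.
On input a, block {S1,S5,S6,S7,S9} splits into {S5,S6,S9} and {S1,S7}.
On input a, block {S1,S7} splits into {S1} and {S7}.
No further refinement is possible. Final partition (4 blocks): {S5,S6,S9} | {S8} | {S1} | {S7}.

4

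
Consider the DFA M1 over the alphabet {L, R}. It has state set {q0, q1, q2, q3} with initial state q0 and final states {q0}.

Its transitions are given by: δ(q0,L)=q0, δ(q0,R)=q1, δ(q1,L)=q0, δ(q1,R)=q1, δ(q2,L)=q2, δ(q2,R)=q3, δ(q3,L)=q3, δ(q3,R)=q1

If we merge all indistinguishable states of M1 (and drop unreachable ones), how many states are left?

Reachable states from the start: {q0,q1}. Unreachable: {q2,q3} — drop them.
Start with accepting vs non-accepting: {q0} | {q1}.
The partition is now stable with 2 blocks: {q0} | {q1}.

2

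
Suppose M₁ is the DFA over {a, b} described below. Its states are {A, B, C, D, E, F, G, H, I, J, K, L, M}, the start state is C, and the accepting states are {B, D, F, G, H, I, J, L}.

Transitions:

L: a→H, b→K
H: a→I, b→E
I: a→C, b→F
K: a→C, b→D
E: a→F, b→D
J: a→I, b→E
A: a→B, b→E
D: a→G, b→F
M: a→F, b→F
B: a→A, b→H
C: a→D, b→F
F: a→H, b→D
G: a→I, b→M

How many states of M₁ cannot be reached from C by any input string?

5

Starting at C and following transitions, the reachable set is {C, D, E, F, G, H, I, M}. That leaves A, B, J, K, L unreachable — 5 in total.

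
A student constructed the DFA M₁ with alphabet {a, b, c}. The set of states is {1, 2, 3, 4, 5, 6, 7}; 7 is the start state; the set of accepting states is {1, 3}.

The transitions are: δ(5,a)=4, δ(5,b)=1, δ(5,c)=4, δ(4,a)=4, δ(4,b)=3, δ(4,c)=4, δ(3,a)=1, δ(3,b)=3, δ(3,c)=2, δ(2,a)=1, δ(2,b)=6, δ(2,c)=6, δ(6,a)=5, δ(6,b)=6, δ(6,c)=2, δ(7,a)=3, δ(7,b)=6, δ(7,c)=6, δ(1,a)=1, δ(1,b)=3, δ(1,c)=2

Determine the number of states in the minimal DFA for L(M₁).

All states are reachable from the start state.
Initial partition by acceptance: {1,3} | {2,4,5,6,7}.
Split {2,4,5,6,7} by δ(·,a) → {4,5,6} and {2,7}.
Split {4,5,6} by δ(·,b) → {4,5} and {6}.
The partition is now stable with 4 blocks: {1,3} | {4,5} | {2,7} | {6}.

4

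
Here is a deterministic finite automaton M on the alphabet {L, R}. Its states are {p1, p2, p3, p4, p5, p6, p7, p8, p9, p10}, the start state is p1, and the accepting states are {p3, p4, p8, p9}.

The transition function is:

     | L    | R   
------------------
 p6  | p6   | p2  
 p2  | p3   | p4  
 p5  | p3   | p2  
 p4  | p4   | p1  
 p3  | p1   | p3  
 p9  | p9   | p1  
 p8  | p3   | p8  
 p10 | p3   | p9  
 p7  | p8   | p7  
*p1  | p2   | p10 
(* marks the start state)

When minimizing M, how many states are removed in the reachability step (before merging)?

4

No path from p1 leads to p5, p6, p7, p8; the other 6 states are all reachable.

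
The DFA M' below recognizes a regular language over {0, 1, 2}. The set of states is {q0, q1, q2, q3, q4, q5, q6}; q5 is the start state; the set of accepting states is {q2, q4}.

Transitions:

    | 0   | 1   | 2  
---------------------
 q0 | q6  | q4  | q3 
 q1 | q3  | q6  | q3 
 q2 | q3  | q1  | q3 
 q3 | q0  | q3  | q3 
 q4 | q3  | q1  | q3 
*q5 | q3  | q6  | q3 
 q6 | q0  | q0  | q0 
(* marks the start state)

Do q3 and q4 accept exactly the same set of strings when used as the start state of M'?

No

Reachable states from the start: {q0,q1,q3,q4,q5,q6}. Unreachable: {q2} — drop them.
Start with accepting vs non-accepting: {q4} | {q0,q1,q3,q5,q6}.
On input 1, block {q0,q1,q3,q5,q6} splits into {q1,q3,q5,q6} and {q0}.
Split {q1,q3,q5,q6} by δ(·,0) → {q1,q5} and {q3,q6}.
On input 1, block {q3,q6} splits into {q3} and {q6}.
No further refinement is possible. Final partition (5 blocks): {q4} | {q1,q5} | {q0} | {q3} | {q6}.
q3 and q4 end up in different blocks, so they are distinguishable. For instance, the string 'ε' is accepted from only q4.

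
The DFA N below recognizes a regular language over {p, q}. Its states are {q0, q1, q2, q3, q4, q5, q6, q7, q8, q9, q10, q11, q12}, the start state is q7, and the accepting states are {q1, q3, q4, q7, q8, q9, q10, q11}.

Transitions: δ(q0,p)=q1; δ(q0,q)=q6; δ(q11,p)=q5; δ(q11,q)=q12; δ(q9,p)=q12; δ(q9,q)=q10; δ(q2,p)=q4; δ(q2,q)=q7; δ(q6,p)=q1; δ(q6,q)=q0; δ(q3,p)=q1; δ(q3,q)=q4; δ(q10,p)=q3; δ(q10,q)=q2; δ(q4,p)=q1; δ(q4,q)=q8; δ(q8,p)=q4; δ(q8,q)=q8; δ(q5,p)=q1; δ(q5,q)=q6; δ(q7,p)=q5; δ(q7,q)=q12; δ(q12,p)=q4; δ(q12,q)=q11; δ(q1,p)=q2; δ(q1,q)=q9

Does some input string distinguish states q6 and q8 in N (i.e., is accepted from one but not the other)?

P0 = {q1,q3,q4,q7,q8,q9,q10,q11} | {q0,q2,q5,q6,q12}.
Refine {q1,q3,q4,q7,q8,q9,q10,q11} on symbol p: members go to different blocks, giving {q1,q7,q9,q11} and {q3,q4,q8,q10}.
Split {q1,q7,q9,q11} by δ(·,q) → {q7,q11} and {q1} and {q9}.
On input p, block {q0,q2,q5,q6,q12} splits into {q0,q5,q6} and {q2,q12}.
Refine {q3,q4,q8,q10} on symbol p: members go to different blocks, giving {q3,q4} and {q8,q10}.
On input q, block {q3,q4} splits into {q3} and {q4}.
On input p, block {q8,q10} splits into {q8} and {q10}.
The partition is now stable with 9 blocks: {q7,q11} | {q0,q5,q6} | {q3} | {q1} | {q9} | {q2,q12} | {q8} | {q4} | {q10}.
q6 and q8 end up in different blocks, so they are distinguishable. For instance, the string 'ε' is accepted from only q8.

Yes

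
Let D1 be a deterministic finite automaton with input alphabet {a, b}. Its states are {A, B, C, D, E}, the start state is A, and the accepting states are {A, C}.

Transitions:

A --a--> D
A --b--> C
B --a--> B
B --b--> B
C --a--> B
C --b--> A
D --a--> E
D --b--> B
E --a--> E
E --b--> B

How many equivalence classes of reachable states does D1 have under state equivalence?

2

All states are reachable from the start state.
P0 = {A,C} | {B,D,E}.
The partition is now stable with 2 blocks: {A,C} | {B,D,E}.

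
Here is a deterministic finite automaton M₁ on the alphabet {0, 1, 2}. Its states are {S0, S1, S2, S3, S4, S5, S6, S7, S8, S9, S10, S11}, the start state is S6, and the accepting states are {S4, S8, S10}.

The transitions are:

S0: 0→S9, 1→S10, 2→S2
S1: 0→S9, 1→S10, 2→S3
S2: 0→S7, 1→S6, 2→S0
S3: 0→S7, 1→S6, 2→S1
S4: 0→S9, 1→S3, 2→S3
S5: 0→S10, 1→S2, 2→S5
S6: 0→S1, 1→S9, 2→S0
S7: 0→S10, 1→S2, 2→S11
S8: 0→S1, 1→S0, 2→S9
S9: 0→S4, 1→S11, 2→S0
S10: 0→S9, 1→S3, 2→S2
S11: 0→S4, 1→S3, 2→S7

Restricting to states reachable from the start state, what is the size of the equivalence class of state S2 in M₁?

States {S5,S8} cannot be reached from the start state, so discard them.
P0 = {S4,S10} | {S0,S1,S2,S3,S6,S7,S9,S11}.
On input 0, block {S0,S1,S2,S3,S6,S7,S9,S11} splits into {S0,S1,S2,S3,S6} and {S7,S9,S11}.
Refine {S0,S1,S2,S3,S6} on symbol 0: members go to different blocks, giving {S0,S1,S2,S3} and {S6}.
Refine {S0,S1,S2,S3} on symbol 1: members go to different blocks, giving {S0,S1} and {S2,S3}.
Split {S7,S9,S11} by δ(·,1) → {S7,S11} and {S9}.
No further refinement is possible. Final partition (6 blocks): {S4,S10} | {S0,S1} | {S7,S11} | {S6} | {S2,S3} | {S9}.
State S2 belongs to the block {S2,S3}, which has 2 states.

2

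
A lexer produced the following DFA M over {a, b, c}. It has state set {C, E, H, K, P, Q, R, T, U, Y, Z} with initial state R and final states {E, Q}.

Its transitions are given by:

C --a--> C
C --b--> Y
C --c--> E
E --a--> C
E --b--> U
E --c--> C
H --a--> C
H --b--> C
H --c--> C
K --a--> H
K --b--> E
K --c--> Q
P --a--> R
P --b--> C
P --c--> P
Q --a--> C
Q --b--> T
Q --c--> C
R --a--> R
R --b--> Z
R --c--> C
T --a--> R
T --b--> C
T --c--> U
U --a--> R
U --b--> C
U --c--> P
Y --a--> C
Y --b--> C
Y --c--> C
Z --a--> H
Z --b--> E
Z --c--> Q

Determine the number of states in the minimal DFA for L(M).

States {K} cannot be reached from the start state, so discard them.
P0 = {E,Q} | {C,H,P,R,T,U,Y,Z}.
Refine {C,H,P,R,T,U,Y,Z} on symbol b: members go to different blocks, giving {C,H,P,R,T,U,Y} and {Z}.
Split {C,H,P,R,T,U,Y} by δ(·,b) → {C,H,P,T,U,Y} and {R}.
Split {C,H,P,T,U,Y} by δ(·,a) → {C,H,Y} and {P,T,U}.
Split {C,H,Y} by δ(·,c) → {H,Y} and {C}.
No further refinement is possible. Final partition (6 blocks): {E,Q} | {H,Y} | {Z} | {R} | {P,T,U} | {C}.

6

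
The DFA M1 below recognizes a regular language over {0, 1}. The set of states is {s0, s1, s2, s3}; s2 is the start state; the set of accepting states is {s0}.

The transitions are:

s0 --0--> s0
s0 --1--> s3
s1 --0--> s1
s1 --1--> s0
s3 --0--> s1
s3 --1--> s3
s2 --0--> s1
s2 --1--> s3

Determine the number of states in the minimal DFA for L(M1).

3

All states are reachable from the start state.
Start with accepting vs non-accepting: {s0} | {s1,s2,s3}.
Split {s1,s2,s3} by δ(·,1) → {s2,s3} and {s1}.
No further refinement is possible. Final partition (3 blocks): {s0} | {s2,s3} | {s1}.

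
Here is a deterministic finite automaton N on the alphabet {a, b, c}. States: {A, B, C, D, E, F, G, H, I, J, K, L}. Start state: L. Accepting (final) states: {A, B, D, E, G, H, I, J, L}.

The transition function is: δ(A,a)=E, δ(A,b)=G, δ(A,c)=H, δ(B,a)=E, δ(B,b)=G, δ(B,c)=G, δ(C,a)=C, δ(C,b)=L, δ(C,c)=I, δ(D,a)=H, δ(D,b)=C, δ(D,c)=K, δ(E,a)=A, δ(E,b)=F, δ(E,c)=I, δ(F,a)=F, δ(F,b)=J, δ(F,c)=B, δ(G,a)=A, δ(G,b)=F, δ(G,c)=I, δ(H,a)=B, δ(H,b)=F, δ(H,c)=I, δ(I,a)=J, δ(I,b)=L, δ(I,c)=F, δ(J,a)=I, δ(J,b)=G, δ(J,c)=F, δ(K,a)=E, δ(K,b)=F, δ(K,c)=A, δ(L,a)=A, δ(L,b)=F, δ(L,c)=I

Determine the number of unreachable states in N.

3

Starting at L and following transitions, the reachable set is {A, B, E, F, G, H, I, J, L}. That leaves C, D, K unreachable — 3 in total.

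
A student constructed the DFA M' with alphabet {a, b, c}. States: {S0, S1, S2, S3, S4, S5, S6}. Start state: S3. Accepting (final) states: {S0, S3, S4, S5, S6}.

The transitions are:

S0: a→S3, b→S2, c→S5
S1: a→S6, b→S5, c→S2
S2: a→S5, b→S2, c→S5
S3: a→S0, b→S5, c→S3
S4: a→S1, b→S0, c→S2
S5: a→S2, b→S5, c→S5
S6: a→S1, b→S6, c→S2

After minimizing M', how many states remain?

States {S1,S4,S6} cannot be reached from the start state, so discard them.
P0 = {S0,S3,S5} | {S2}.
Refine {S0,S3,S5} on symbol a: members go to different blocks, giving {S0,S3} and {S5}.
Refine {S0,S3} on symbol b: members go to different blocks, giving {S0} and {S3}.
Stable partition: {S0} | {S2} | {S5} | {S3} — 4 equivalence classes.

4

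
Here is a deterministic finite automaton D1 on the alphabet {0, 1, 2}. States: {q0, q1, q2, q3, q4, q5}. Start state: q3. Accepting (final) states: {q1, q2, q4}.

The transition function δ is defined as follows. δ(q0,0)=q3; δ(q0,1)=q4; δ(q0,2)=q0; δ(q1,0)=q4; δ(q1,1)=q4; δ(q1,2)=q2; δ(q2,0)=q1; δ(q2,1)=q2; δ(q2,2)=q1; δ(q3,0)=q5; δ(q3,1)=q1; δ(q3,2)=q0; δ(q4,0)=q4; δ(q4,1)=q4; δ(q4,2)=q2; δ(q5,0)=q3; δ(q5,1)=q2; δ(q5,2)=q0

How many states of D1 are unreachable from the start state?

Every one of the 6 states is reachable from q3.

0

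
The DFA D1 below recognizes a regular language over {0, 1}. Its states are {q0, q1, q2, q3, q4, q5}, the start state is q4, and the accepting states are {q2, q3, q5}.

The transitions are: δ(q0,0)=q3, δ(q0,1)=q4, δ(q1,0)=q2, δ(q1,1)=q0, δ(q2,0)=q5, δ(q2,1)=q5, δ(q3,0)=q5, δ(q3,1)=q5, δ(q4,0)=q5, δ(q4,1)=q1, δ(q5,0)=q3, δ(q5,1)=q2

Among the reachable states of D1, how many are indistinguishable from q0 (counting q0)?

Every state is reachable, so we keep all 6.
P0 = {q2,q3,q5} | {q0,q1,q4}.
No further refinement is possible. Final partition (2 blocks): {q2,q3,q5} | {q0,q1,q4}.
State q0 belongs to the block {q0,q1,q4}, which has 3 states.

3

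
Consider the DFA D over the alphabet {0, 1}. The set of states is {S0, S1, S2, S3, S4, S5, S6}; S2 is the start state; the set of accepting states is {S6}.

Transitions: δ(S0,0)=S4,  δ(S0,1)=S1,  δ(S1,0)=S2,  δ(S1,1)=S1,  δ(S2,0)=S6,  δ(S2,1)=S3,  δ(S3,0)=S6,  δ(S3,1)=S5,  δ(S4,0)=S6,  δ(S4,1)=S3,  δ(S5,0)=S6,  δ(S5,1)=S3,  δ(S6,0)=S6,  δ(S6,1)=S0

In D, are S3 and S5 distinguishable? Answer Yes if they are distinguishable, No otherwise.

No

Start with accepting vs non-accepting: {S6} | {S0,S1,S2,S3,S4,S5}.
Split {S0,S1,S2,S3,S4,S5} by δ(·,0) → {S2,S3,S4,S5} and {S0,S1}.
Stable partition: {S6} | {S2,S3,S4,S5} | {S0,S1} — 3 equivalence classes.
S3 and S5 lie in the same block of the stable partition, so they are equivalent — no string distinguishes them.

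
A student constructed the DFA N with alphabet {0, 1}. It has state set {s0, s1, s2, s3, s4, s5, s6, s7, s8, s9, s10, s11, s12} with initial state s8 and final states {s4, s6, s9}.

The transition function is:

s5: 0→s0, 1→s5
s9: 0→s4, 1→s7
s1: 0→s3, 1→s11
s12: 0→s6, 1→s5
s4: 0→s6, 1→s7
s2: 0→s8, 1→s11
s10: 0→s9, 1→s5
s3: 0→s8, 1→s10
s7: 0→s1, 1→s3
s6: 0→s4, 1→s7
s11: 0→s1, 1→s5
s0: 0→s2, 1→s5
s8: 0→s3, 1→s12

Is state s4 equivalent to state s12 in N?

Every state is reachable, so we keep all 13.
P0 = {s4,s6,s9} | {s0,s1,s2,s3,s5,s7,s8,s10,s11,s12}.
Refine {s0,s1,s2,s3,s5,s7,s8,s10,s11,s12} on symbol 0: members go to different blocks, giving {s0,s1,s2,s3,s5,s7,s8,s11} and {s10,s12}.
Split {s0,s1,s2,s3,s5,s7,s8,s11} by δ(·,1) → {s0,s1,s2,s5,s7,s11} and {s3,s8}.
Split {s0,s1,s2,s5,s7,s11} by δ(·,0) → {s0,s5,s7,s11} and {s1,s2}.
On input 0, block {s0,s5,s7,s11} splits into {s0,s7,s11} and {s5}.
Split {s0,s7,s11} by δ(·,1) → {s0,s11} and {s7}.
Stable partition: {s4,s6,s9} | {s0,s11} | {s10,s12} | {s3,s8} | {s1,s2} | {s5} | {s7} — 7 equivalence classes.
s4 and s12 end up in different blocks, so they are distinguishable. For instance, the string 'ε' is accepted from only s4.

No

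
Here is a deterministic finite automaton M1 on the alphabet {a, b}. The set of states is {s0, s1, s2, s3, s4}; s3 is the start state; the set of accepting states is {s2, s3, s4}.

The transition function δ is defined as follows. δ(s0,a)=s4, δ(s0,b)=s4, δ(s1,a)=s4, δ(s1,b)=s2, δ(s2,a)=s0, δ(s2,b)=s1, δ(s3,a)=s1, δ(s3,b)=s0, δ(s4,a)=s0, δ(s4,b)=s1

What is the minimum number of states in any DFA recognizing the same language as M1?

Start with accepting vs non-accepting: {s2,s3,s4} | {s0,s1}.
No further refinement is possible. Final partition (2 blocks): {s2,s3,s4} | {s0,s1}.

2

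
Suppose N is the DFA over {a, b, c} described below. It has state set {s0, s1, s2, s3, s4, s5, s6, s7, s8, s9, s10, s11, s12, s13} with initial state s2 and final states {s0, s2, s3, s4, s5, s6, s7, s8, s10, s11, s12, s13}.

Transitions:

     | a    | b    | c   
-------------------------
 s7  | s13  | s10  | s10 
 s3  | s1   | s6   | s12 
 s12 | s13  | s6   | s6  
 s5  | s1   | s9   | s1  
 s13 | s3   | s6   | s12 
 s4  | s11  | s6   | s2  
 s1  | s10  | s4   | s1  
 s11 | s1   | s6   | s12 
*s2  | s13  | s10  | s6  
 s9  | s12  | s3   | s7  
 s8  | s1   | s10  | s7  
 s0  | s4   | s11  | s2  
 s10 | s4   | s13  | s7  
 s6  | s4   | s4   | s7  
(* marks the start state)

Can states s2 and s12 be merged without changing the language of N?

Yes

First remove the unreachable states {s0,s5,s8,s9}; 10 states remain.
Initial partition by acceptance: {s2,s3,s4,s6,s7,s10,s11,s12,s13} | {s1}.
Refine {s2,s3,s4,s6,s7,s10,s11,s12,s13} on symbol a: members go to different blocks, giving {s2,s4,s6,s7,s10,s12,s13} and {s3,s11}.
On input a, block {s2,s4,s6,s7,s10,s12,s13} splits into {s2,s6,s7,s10,s12} and {s4,s13}.
Split {s2,s6,s7,s10,s12} by δ(·,b) → {s2,s7,s12} and {s6,s10}.
No further refinement is possible. Final partition (5 blocks): {s2,s7,s12} | {s1} | {s3,s11} | {s4,s13} | {s6,s10}.
s2 and s12 lie in the same block of the stable partition, so they are equivalent — no string distinguishes them.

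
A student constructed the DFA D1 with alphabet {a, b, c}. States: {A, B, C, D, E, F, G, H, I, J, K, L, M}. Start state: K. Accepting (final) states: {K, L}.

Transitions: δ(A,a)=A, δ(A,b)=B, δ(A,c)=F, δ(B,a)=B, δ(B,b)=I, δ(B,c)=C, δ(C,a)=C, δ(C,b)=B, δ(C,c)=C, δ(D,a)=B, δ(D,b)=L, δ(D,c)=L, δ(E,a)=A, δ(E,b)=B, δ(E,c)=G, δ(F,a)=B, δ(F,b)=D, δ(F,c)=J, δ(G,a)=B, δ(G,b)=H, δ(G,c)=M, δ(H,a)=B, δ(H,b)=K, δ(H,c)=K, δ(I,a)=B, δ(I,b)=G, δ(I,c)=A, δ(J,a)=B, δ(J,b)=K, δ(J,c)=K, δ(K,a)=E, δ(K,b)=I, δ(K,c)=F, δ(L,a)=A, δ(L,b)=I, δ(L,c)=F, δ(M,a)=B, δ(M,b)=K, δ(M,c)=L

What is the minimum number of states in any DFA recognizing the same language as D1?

7

Every state is reachable, so we keep all 13.
Start with accepting vs non-accepting: {K,L} | {A,B,C,D,E,F,G,H,I,J,M}.
Refine {A,B,C,D,E,F,G,H,I,J,M} on symbol b: members go to different blocks, giving {A,B,C,E,F,G,I} and {D,H,J,M}.
On input b, block {A,B,C,E,F,G,I} splits into {A,B,C,E,I} and {F,G}.
Refine {A,B,C,E,I} on symbol b: members go to different blocks, giving {A,B,C,E} and {I}.
On input b, block {A,B,C,E} splits into {A,C,E} and {B}.
Refine {A,C,E} on symbol c: members go to different blocks, giving {A,E} and {C}.
Stable partition: {K,L} | {A,E} | {D,H,J,M} | {F,G} | {I} | {B} | {C} — 7 equivalence classes.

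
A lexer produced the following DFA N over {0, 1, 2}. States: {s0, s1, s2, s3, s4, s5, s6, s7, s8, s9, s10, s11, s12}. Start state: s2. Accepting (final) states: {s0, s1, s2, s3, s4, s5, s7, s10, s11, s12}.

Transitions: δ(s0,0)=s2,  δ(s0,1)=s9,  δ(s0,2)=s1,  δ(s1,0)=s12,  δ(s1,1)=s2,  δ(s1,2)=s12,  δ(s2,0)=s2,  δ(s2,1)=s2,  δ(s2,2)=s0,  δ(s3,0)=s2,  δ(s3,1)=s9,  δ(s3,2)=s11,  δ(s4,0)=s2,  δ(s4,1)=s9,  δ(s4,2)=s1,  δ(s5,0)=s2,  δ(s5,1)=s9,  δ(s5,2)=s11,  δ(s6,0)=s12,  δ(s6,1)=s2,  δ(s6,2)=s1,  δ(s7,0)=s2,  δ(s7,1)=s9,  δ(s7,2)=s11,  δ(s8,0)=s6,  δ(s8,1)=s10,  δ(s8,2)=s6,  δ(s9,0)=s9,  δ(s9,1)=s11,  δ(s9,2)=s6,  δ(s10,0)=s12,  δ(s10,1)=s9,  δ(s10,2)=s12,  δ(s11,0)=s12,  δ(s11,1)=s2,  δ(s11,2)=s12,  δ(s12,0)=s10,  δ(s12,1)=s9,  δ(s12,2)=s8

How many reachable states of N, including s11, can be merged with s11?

2

First remove the unreachable states {s3,s4,s5,s7}; 9 states remain.
Start with accepting vs non-accepting: {s0,s1,s2,s10,s11,s12} | {s6,s8,s9}.
Split {s0,s1,s2,s10,s11,s12} by δ(·,1) → {s0,s10,s12} and {s1,s2,s11}.
Split {s0,s10,s12} by δ(·,0) → {s10,s12} and {s0}.
On input 2, block {s10,s12} splits into {s10} and {s12}.
Split {s6,s8,s9} by δ(·,0) → {s8,s9} and {s6}.
Refine {s8,s9} on symbol 0: members go to different blocks, giving {s8} and {s9}.
On input 0, block {s1,s2,s11} splits into {s1,s11} and {s2}.
Stable partition: {s10} | {s8} | {s1,s11} | {s0} | {s12} | {s6} | {s9} | {s2} — 8 equivalence classes.
State s11 belongs to the block {s1,s11}, which has 2 states.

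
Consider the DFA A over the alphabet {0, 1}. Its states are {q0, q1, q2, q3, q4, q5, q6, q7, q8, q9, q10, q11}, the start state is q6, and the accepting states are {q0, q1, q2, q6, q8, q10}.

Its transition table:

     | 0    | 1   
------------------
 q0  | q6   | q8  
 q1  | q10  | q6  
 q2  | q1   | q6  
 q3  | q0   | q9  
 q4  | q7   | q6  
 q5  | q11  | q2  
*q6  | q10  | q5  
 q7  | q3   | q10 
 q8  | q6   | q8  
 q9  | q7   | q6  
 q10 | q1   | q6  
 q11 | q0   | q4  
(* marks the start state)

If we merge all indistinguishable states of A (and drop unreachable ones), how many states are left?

Every state is reachable, so we keep all 12.
P0 = {q0,q1,q2,q6,q8,q10} | {q3,q4,q5,q7,q9,q11}.
Split {q0,q1,q2,q6,q8,q10} by δ(·,1) → {q0,q1,q2,q8,q10} and {q6}.
Refine {q0,q1,q2,q8,q10} on symbol 0: members go to different blocks, giving {q1,q2,q10} and {q0,q8}.
On input 0, block {q3,q4,q5,q7,q9,q11} splits into {q4,q5,q7,q9} and {q3,q11}.
On input 0, block {q4,q5,q7,q9} splits into {q4,q9} and {q5,q7}.
Stable partition: {q1,q2,q10} | {q4,q9} | {q6} | {q0,q8} | {q3,q11} | {q5,q7} — 6 equivalence classes.

6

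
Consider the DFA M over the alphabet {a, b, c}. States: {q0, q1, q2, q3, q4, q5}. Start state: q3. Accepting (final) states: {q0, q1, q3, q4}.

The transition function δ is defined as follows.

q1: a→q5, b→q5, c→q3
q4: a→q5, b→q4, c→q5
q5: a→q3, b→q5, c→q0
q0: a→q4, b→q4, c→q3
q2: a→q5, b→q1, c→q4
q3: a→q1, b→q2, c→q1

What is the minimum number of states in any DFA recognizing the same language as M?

6

Initial partition by acceptance: {q0,q1,q3,q4} | {q2,q5}.
Split {q0,q1,q3,q4} by δ(·,a) → {q0,q3} and {q1,q4}.
Refine {q0,q3} on symbol b: members go to different blocks, giving {q0} and {q3}.
Split {q2,q5} by δ(·,a) → {q2} and {q5}.
Split {q1,q4} by δ(·,b) → {q1} and {q4}.
The partition is now stable with 6 blocks: {q0} | {q2} | {q1} | {q3} | {q5} | {q4}.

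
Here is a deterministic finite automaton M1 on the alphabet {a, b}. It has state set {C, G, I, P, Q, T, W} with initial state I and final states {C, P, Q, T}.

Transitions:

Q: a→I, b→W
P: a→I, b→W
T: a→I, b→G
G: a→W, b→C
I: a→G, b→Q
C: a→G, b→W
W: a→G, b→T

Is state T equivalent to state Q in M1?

First remove the unreachable states {P}; 6 states remain.
P0 = {C,Q,T} | {G,I,W}.
The partition is now stable with 2 blocks: {C,Q,T} | {G,I,W}.
T and Q lie in the same block of the stable partition, so they are equivalent — no string distinguishes them.

Yes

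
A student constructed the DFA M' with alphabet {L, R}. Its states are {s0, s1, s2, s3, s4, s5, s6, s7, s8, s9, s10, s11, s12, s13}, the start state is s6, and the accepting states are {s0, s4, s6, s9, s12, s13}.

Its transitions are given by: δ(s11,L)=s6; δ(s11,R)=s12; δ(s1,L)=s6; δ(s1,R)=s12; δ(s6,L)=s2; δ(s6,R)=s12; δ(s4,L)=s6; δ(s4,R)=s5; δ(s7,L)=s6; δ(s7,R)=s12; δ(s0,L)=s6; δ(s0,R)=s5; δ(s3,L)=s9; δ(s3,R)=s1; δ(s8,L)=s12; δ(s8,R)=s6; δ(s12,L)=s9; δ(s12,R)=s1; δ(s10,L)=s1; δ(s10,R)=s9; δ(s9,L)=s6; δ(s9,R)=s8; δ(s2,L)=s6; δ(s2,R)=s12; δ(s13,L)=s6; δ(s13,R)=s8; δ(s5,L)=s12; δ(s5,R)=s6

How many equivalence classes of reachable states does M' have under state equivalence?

5

First remove the unreachable states {s0,s3,s4,s5,s7,s10,s11,s13}; 6 states remain.
P0 = {s6,s9,s12} | {s1,s2,s8}.
Split {s6,s9,s12} by δ(·,L) → {s9,s12} and {s6}.
Split {s9,s12} by δ(·,L) → {s9} and {s12}.
Refine {s1,s2,s8} on symbol L: members go to different blocks, giving {s1,s2} and {s8}.
Stable partition: {s9} | {s1,s2} | {s6} | {s12} | {s8} — 5 equivalence classes.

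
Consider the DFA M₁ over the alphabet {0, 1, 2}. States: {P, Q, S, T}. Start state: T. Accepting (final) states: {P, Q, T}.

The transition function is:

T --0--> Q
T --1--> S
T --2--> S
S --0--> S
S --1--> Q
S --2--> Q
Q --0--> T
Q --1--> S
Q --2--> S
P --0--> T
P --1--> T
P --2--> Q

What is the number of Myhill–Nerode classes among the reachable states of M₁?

2

First remove the unreachable states {P}; 3 states remain.
P0 = {Q,T} | {S}.
Stable partition: {Q,T} | {S} — 2 equivalence classes.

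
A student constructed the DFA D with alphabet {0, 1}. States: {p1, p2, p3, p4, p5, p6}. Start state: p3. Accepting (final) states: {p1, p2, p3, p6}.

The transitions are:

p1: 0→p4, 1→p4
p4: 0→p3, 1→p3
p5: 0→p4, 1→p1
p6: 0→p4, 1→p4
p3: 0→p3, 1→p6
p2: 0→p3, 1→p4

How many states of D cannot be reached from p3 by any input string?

No path from p3 leads to p1, p2, p5; the other 3 states are all reachable.

3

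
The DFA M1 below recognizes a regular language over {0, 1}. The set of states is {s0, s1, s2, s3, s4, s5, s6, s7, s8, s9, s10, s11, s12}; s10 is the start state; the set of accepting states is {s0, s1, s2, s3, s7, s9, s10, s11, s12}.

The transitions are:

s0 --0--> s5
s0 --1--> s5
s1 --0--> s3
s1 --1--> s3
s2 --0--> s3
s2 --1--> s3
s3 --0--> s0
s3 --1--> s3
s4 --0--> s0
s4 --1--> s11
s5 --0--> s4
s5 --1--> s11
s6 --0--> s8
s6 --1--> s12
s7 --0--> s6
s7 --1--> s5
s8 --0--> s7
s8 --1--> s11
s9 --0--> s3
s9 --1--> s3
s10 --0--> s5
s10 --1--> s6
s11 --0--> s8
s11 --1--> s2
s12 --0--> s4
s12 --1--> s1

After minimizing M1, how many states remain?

6

States {s9} cannot be reached from the start state, so discard them.
Initial partition by acceptance: {s0,s1,s2,s3,s7,s10,s11,s12} | {s4,s5,s6,s8}.
Split {s0,s1,s2,s3,s7,s10,s11,s12} by δ(·,0) → {s0,s7,s10,s11,s12} and {s1,s2,s3}.
On input 1, block {s0,s7,s10,s11,s12} splits into {s0,s7,s10} and {s11,s12}.
Split {s4,s5,s6,s8} by δ(·,0) → {s4,s8} and {s5,s6}.
Refine {s1,s2,s3} on symbol 0: members go to different blocks, giving {s1,s2} and {s3}.
Stable partition: {s0,s7,s10} | {s4,s8} | {s1,s2} | {s11,s12} | {s5,s6} | {s3} — 6 equivalence classes.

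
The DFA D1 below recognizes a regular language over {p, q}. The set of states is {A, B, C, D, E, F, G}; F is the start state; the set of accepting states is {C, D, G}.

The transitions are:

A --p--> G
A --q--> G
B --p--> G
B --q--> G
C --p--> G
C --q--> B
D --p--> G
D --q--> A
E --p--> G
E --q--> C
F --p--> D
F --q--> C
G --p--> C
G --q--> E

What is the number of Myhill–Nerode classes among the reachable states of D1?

2

Every state is reachable, so we keep all 7.
P0 = {C,D,G} | {A,B,E,F}.
Stable partition: {C,D,G} | {A,B,E,F} — 2 equivalence classes.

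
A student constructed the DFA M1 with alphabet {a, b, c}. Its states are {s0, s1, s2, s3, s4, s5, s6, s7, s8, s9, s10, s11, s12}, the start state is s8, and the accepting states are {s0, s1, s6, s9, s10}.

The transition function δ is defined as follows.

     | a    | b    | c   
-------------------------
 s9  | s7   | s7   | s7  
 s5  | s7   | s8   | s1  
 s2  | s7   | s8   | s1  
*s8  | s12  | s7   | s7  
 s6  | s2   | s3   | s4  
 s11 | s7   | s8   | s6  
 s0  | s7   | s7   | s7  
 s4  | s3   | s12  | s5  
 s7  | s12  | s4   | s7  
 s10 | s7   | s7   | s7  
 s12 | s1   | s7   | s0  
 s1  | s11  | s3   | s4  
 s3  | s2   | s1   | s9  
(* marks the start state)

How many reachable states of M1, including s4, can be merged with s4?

1

Reachable states from the start: {s0,s1,s2,s3,s4,s5,s6,s7,s8,s9,s11,s12}. Unreachable: {s10} — drop them.
P0 = {s0,s1,s6,s9} | {s2,s3,s4,s5,s7,s8,s11,s12}.
On input a, block {s2,s3,s4,s5,s7,s8,s11,s12} splits into {s2,s3,s4,s5,s7,s8,s11} and {s12}.
Split {s2,s3,s4,s5,s7,s8,s11} by δ(·,a) → {s2,s3,s4,s5,s11} and {s7,s8}.
Split {s0,s1,s6,s9} by δ(·,a) → {s0,s9} and {s1,s6}.
Split {s2,s3,s4,s5,s11} by δ(·,a) → {s2,s5,s11} and {s3,s4}.
Refine {s7,s8} on symbol b: members go to different blocks, giving {s7} and {s8}.
Refine {s3,s4} on symbol a: members go to different blocks, giving {s3} and {s4}.
The partition is now stable with 8 blocks: {s0,s9} | {s2,s5,s11} | {s12} | {s7} | {s1,s6} | {s3} | {s8} | {s4}.
State s4 belongs to the block {s4}, which has 1 states.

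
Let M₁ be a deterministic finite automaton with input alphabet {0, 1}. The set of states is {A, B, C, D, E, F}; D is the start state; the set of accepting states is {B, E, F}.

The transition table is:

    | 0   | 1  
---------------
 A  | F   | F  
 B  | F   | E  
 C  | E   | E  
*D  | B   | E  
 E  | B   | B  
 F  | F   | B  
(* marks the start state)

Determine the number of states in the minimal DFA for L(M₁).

First remove the unreachable states {A,C}; 4 states remain.
P0 = {B,E,F} | {D}.
The partition is now stable with 2 blocks: {B,E,F} | {D}.

2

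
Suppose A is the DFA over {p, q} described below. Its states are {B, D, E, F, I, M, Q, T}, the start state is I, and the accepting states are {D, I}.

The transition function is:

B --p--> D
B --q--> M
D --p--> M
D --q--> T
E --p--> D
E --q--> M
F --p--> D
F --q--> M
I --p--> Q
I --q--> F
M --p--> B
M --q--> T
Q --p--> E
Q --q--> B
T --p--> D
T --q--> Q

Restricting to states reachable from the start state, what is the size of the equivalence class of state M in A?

Start with accepting vs non-accepting: {D,I} | {B,E,F,M,Q,T}.
Split {B,E,F,M,Q,T} by δ(·,p) → {B,E,F,T} and {M,Q}.
Stable partition: {D,I} | {B,E,F,T} | {M,Q} — 3 equivalence classes.
State M belongs to the block {M,Q}, which has 2 states.

2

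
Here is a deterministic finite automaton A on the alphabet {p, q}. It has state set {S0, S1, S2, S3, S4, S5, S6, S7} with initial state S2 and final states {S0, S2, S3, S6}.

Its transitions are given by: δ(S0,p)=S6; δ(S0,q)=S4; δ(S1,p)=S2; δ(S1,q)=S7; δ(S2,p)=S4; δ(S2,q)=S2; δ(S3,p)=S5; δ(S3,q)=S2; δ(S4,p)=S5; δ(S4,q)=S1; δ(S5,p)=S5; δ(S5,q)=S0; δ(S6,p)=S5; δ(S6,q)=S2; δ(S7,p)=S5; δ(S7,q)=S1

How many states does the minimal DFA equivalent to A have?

Reachable states from the start: {S0,S1,S2,S4,S5,S6,S7}. Unreachable: {S3} — drop them.
Initial partition by acceptance: {S0,S2,S6} | {S1,S4,S5,S7}.
Refine {S0,S2,S6} on symbol p: members go to different blocks, giving {S2,S6} and {S0}.
Refine {S1,S4,S5,S7} on symbol p: members go to different blocks, giving {S4,S5,S7} and {S1}.
Split {S4,S5,S7} by δ(·,q) → {S4,S7} and {S5}.
On input p, block {S2,S6} splits into {S2} and {S6}.
Stable partition: {S2} | {S4,S7} | {S0} | {S1} | {S5} | {S6} — 6 equivalence classes.

6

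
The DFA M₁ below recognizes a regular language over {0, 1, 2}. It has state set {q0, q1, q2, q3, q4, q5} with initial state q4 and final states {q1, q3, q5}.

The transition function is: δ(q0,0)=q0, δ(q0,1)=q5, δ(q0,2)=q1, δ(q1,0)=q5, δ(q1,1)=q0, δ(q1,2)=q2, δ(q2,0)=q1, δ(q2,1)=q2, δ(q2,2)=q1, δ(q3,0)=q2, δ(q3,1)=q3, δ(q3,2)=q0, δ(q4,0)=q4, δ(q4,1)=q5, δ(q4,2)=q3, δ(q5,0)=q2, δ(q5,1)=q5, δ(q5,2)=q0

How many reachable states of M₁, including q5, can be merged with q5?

2

P0 = {q1,q3,q5} | {q0,q2,q4}.
Split {q1,q3,q5} by δ(·,0) → {q3,q5} and {q1}.
Refine {q0,q2,q4} on symbol 0: members go to different blocks, giving {q0,q4} and {q2}.
On input 2, block {q0,q4} splits into {q0} and {q4}.
Stable partition: {q3,q5} | {q0} | {q1} | {q2} | {q4} — 5 equivalence classes.
The equivalence class containing q5 is {q3,q5}, of size 2.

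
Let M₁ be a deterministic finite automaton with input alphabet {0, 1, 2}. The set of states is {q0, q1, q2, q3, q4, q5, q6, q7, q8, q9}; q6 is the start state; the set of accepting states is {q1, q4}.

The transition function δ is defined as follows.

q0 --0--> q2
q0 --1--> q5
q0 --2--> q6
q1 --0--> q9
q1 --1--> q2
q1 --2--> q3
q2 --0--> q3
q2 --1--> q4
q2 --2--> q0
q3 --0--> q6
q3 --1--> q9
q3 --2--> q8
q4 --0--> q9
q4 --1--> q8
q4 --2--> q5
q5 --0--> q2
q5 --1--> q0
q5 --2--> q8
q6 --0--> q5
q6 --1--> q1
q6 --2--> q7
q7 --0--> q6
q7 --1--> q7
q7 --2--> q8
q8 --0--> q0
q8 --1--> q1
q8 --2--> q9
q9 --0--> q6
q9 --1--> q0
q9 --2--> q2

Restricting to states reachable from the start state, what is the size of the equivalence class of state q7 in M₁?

P0 = {q1,q4} | {q0,q2,q3,q5,q6,q7,q8,q9}.
Refine {q0,q2,q3,q5,q6,q7,q8,q9} on symbol 1: members go to different blocks, giving {q0,q3,q5,q7,q9} and {q2,q6,q8}.
No further refinement is possible. Final partition (3 blocks): {q1,q4} | {q0,q3,q5,q7,q9} | {q2,q6,q8}.
State q7 belongs to the block {q0,q3,q5,q7,q9}, which has 5 states.

5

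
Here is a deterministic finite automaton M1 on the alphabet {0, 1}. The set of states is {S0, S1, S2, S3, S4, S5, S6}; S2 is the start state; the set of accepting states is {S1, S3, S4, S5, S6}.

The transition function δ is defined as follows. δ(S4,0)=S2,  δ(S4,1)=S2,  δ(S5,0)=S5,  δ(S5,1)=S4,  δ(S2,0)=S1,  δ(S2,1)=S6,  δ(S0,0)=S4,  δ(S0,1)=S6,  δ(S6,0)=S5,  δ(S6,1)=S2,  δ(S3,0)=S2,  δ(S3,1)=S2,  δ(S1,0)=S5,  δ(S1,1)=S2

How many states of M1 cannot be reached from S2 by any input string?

2

No path from S2 leads to S0, S3; the other 5 states are all reachable.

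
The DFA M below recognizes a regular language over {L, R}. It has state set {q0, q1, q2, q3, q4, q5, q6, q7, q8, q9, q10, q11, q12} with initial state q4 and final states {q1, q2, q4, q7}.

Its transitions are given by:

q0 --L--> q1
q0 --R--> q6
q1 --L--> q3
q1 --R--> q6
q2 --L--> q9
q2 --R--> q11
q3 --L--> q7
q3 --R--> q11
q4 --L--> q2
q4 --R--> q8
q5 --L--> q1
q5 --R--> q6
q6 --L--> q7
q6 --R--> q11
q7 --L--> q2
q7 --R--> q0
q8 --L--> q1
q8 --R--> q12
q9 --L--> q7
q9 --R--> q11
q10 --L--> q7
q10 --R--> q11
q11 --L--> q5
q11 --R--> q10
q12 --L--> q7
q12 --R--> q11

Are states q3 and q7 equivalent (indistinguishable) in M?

No

Every state is reachable, so we keep all 13.
P0 = {q1,q2,q4,q7} | {q0,q3,q5,q6,q8,q9,q10,q11,q12}.
Refine {q1,q2,q4,q7} on symbol L: members go to different blocks, giving {q1,q2} and {q4,q7}.
Split {q0,q3,q5,q6,q8,q9,q10,q11,q12} by δ(·,L) → {q3,q6,q9,q10,q12} and {q0,q5,q8} and {q11}.
Refine {q1,q2} on symbol R: members go to different blocks, giving {q1} and {q2}.
No further refinement is possible. Final partition (6 blocks): {q1} | {q3,q6,q9,q10,q12} | {q4,q7} | {q0,q5,q8} | {q11} | {q2}.
q3 and q7 end up in different blocks, so they are distinguishable. For instance, the string 'ε' is accepted from only q7.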